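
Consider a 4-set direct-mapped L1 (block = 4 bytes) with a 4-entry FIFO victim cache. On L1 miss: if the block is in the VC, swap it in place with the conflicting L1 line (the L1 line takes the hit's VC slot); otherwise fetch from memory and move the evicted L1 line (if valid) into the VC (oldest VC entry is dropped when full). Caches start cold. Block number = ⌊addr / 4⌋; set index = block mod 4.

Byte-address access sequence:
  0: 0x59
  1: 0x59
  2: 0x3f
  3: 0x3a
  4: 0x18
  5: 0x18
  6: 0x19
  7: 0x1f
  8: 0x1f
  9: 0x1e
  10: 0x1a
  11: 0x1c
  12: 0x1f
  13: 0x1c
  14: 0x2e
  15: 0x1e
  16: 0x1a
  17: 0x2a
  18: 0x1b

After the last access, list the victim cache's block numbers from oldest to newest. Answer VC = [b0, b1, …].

VC = [14, 15, 11, 10]

  [0] addr=0x59 blk=22 s=2: MISS | VC []
  [1] addr=0x59 blk=22 s=2: L1-HIT | VC []
  [2] addr=0x3f blk=15 s=3: MISS | VC []
  [3] addr=0x3a blk=14 s=2: MISS | VC [22]
  [4] addr=0x18 blk=6 s=2: MISS | VC [22, 14]
  [5] addr=0x18 blk=6 s=2: L1-HIT | VC [22, 14]
  [6] addr=0x19 blk=6 s=2: L1-HIT | VC [22, 14]
  [7] addr=0x1f blk=7 s=3: MISS | VC [22, 14, 15]
  [8] addr=0x1f blk=7 s=3: L1-HIT | VC [22, 14, 15]
  [9] addr=0x1e blk=7 s=3: L1-HIT | VC [22, 14, 15]
  [10] addr=0x1a blk=6 s=2: L1-HIT | VC [22, 14, 15]
  [11] addr=0x1c blk=7 s=3: L1-HIT | VC [22, 14, 15]
  [12] addr=0x1f blk=7 s=3: L1-HIT | VC [22, 14, 15]
  [13] addr=0x1c blk=7 s=3: L1-HIT | VC [22, 14, 15]
  [14] addr=0x2e blk=11 s=3: MISS | VC [22, 14, 15, 7]
  [15] addr=0x1e blk=7 s=3: VC-HIT | VC [22, 14, 15, 11]
  [16] addr=0x1a blk=6 s=2: L1-HIT | VC [22, 14, 15, 11]
  [17] addr=0x2a blk=10 s=2: MISS | VC [14, 15, 11, 6]
  [18] addr=0x1b blk=6 s=2: VC-HIT | VC [14, 15, 11, 10]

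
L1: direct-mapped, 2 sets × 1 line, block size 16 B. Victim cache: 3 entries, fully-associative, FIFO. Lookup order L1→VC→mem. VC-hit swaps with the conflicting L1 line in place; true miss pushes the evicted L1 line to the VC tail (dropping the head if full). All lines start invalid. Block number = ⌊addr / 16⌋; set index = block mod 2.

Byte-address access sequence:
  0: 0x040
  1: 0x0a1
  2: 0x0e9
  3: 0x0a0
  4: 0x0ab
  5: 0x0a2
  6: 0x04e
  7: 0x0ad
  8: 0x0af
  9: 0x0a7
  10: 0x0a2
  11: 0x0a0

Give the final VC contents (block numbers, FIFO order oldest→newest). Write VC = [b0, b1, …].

#0 0x40→b4/s0 MISS; vc=[]
#1 0xa1→b10/s0 MISS; vc=[4]
#2 0xe9→b14/s0 MISS; vc=[4,10]
#3 0xa0→b10/s0 VC-HIT; vc=[4,14]
#4 0xab→b10/s0 L1-HIT; vc=[4,14]
#5 0xa2→b10/s0 L1-HIT; vc=[4,14]
#6 0x4e→b4/s0 VC-HIT; vc=[10,14]
#7 0xad→b10/s0 VC-HIT; vc=[4,14]
#8 0xaf→b10/s0 L1-HIT; vc=[4,14]
#9 0xa7→b10/s0 L1-HIT; vc=[4,14]
#10 0xa2→b10/s0 L1-HIT; vc=[4,14]
#11 0xa0→b10/s0 L1-HIT; vc=[4,14]

VC = [4, 14]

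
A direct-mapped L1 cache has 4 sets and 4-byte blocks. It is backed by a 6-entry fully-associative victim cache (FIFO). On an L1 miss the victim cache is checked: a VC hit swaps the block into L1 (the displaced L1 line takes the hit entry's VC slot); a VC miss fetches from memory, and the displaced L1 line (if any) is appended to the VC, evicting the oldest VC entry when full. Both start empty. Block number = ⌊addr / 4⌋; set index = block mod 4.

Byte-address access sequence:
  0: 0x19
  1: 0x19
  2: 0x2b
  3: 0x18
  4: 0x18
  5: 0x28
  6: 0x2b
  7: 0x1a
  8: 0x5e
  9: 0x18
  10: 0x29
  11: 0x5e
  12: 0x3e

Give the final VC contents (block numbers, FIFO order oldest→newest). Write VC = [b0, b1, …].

VC = [6, 23]

#0 0x19→b6/s2 MISS; vc=[]
#1 0x19→b6/s2 L1-HIT; vc=[]
#2 0x2b→b10/s2 MISS; vc=[6]
#3 0x18→b6/s2 VC-HIT; vc=[10]
#4 0x18→b6/s2 L1-HIT; vc=[10]
#5 0x28→b10/s2 VC-HIT; vc=[6]
#6 0x2b→b10/s2 L1-HIT; vc=[6]
#7 0x1a→b6/s2 VC-HIT; vc=[10]
#8 0x5e→b23/s3 MISS; vc=[10]
#9 0x18→b6/s2 L1-HIT; vc=[10]
#10 0x29→b10/s2 VC-HIT; vc=[6]
#11 0x5e→b23/s3 L1-HIT; vc=[6]
#12 0x3e→b15/s3 MISS; vc=[6,23]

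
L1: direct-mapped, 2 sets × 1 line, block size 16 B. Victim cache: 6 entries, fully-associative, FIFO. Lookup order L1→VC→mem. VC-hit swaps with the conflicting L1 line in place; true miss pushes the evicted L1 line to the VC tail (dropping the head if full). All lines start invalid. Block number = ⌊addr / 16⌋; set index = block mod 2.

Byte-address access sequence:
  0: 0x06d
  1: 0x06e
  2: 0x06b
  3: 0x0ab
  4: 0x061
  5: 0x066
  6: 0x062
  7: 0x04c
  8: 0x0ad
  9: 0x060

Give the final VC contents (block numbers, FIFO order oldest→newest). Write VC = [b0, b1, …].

VC = [4, 10]

#0 0x6d→b6/s0 MISS; vc=[]
#1 0x6e→b6/s0 L1-HIT; vc=[]
#2 0x6b→b6/s0 L1-HIT; vc=[]
#3 0xab→b10/s0 MISS; vc=[6]
#4 0x61→b6/s0 VC-HIT; vc=[10]
#5 0x66→b6/s0 L1-HIT; vc=[10]
#6 0x62→b6/s0 L1-HIT; vc=[10]
#7 0x4c→b4/s0 MISS; vc=[10,6]
#8 0xad→b10/s0 VC-HIT; vc=[4,6]
#9 0x60→b6/s0 VC-HIT; vc=[4,10]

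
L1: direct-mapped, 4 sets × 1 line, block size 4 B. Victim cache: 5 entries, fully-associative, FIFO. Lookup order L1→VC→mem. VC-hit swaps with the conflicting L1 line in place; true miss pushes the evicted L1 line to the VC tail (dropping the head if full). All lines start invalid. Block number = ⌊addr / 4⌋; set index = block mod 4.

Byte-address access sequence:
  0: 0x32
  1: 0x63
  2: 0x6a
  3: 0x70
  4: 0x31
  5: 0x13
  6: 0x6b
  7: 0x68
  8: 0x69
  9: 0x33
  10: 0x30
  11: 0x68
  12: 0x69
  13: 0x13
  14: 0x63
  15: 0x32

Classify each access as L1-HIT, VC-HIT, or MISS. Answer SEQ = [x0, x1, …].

0: 0x32 (blk 12, set 0) → MISS  vc=[]
1: 0x63 (blk 24, set 0) → MISS  vc=[12]
2: 0x6a (blk 26, set 2) → MISS  vc=[12]
3: 0x70 (blk 28, set 0) → MISS  vc=[12, 24]
4: 0x31 (blk 12, set 0) → VC-HIT  vc=[28, 24]
5: 0x13 (blk 4, set 0) → MISS  vc=[28, 24, 12]
6: 0x6b (blk 26, set 2) → L1-HIT  vc=[28, 24, 12]
7: 0x68 (blk 26, set 2) → L1-HIT  vc=[28, 24, 12]
8: 0x69 (blk 26, set 2) → L1-HIT  vc=[28, 24, 12]
9: 0x33 (blk 12, set 0) → VC-HIT  vc=[28, 24, 4]
10: 0x30 (blk 12, set 0) → L1-HIT  vc=[28, 24, 4]
11: 0x68 (blk 26, set 2) → L1-HIT  vc=[28, 24, 4]
12: 0x69 (blk 26, set 2) → L1-HIT  vc=[28, 24, 4]
13: 0x13 (blk 4, set 0) → VC-HIT  vc=[28, 24, 12]
14: 0x63 (blk 24, set 0) → VC-HIT  vc=[28, 4, 12]
15: 0x32 (blk 12, set 0) → VC-HIT  vc=[28, 4, 24]

SEQ = [MISS, MISS, MISS, MISS, VC-HIT, MISS, L1-HIT, L1-HIT, L1-HIT, VC-HIT, L1-HIT, L1-HIT, L1-HIT, VC-HIT, VC-HIT, VC-HIT]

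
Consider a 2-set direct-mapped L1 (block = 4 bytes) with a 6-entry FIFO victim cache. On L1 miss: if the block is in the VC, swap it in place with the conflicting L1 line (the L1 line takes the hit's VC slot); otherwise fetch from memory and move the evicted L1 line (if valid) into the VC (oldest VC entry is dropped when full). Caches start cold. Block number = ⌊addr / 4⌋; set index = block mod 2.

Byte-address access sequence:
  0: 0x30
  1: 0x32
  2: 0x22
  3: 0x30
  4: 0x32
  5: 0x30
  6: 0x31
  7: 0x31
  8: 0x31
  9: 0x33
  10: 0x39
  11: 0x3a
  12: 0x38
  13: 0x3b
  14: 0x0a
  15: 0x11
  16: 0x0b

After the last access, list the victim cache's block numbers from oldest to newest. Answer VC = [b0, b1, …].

VC = [8, 12, 14, 4]

0: 0x30 (blk 12, set 0) → MISS  vc=[]
1: 0x32 (blk 12, set 0) → L1-HIT  vc=[]
2: 0x22 (blk 8, set 0) → MISS  vc=[12]
3: 0x30 (blk 12, set 0) → VC-HIT  vc=[8]
4: 0x32 (blk 12, set 0) → L1-HIT  vc=[8]
5: 0x30 (blk 12, set 0) → L1-HIT  vc=[8]
6: 0x31 (blk 12, set 0) → L1-HIT  vc=[8]
7: 0x31 (blk 12, set 0) → L1-HIT  vc=[8]
8: 0x31 (blk 12, set 0) → L1-HIT  vc=[8]
9: 0x33 (blk 12, set 0) → L1-HIT  vc=[8]
10: 0x39 (blk 14, set 0) → MISS  vc=[8, 12]
11: 0x3a (blk 14, set 0) → L1-HIT  vc=[8, 12]
12: 0x38 (blk 14, set 0) → L1-HIT  vc=[8, 12]
13: 0x3b (blk 14, set 0) → L1-HIT  vc=[8, 12]
14: 0xa (blk 2, set 0) → MISS  vc=[8, 12, 14]
15: 0x11 (blk 4, set 0) → MISS  vc=[8, 12, 14, 2]
16: 0xb (blk 2, set 0) → VC-HIT  vc=[8, 12, 14, 4]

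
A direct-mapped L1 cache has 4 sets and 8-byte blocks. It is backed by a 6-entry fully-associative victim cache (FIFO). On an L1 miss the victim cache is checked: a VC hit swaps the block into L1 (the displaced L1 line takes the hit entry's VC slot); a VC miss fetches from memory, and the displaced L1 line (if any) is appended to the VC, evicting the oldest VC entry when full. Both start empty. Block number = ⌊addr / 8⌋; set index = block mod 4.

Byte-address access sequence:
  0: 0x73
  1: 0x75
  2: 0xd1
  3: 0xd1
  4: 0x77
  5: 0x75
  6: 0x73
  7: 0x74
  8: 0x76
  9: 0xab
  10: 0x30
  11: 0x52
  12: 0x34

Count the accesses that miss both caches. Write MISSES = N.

0: 0x73 (blk 14, set 2) → MISS  vc=[]
1: 0x75 (blk 14, set 2) → L1-HIT  vc=[]
2: 0xd1 (blk 26, set 2) → MISS  vc=[14]
3: 0xd1 (blk 26, set 2) → L1-HIT  vc=[14]
4: 0x77 (blk 14, set 2) → VC-HIT  vc=[26]
5: 0x75 (blk 14, set 2) → L1-HIT  vc=[26]
6: 0x73 (blk 14, set 2) → L1-HIT  vc=[26]
7: 0x74 (blk 14, set 2) → L1-HIT  vc=[26]
8: 0x76 (blk 14, set 2) → L1-HIT  vc=[26]
9: 0xab (blk 21, set 1) → MISS  vc=[26]
10: 0x30 (blk 6, set 2) → MISS  vc=[26, 14]
11: 0x52 (blk 10, set 2) → MISS  vc=[26, 14, 6]
12: 0x34 (blk 6, set 2) → VC-HIT  vc=[26, 14, 10]

MISSES = 5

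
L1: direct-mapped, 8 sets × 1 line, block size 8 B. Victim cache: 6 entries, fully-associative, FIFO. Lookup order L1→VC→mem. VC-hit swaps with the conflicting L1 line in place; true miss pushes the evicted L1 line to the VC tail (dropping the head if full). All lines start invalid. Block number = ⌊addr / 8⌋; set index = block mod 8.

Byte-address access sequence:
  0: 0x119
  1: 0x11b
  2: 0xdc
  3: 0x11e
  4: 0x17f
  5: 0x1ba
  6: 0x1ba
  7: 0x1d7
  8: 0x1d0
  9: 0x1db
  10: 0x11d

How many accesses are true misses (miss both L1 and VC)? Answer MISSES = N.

MISSES = 6

0: 0x119 (blk 35, set 3) → MISS  vc=[]
1: 0x11b (blk 35, set 3) → L1-HIT  vc=[]
2: 0xdc (blk 27, set 3) → MISS  vc=[35]
3: 0x11e (blk 35, set 3) → VC-HIT  vc=[27]
4: 0x17f (blk 47, set 7) → MISS  vc=[27]
5: 0x1ba (blk 55, set 7) → MISS  vc=[27, 47]
6: 0x1ba (blk 55, set 7) → L1-HIT  vc=[27, 47]
7: 0x1d7 (blk 58, set 2) → MISS  vc=[27, 47]
8: 0x1d0 (blk 58, set 2) → L1-HIT  vc=[27, 47]
9: 0x1db (blk 59, set 3) → MISS  vc=[27, 47, 35]
10: 0x11d (blk 35, set 3) → VC-HIT  vc=[27, 47, 59]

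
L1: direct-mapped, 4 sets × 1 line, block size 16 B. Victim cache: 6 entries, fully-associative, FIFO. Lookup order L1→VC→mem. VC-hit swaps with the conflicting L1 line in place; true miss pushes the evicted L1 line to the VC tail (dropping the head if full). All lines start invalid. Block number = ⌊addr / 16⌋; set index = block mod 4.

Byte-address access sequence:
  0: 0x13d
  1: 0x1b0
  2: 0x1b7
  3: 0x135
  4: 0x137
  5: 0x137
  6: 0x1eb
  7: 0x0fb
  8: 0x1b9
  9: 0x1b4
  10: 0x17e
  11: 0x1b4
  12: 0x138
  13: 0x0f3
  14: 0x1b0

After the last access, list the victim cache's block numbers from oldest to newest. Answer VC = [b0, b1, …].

0: 0x13d (blk 19, set 3) → MISS  vc=[]
1: 0x1b0 (blk 27, set 3) → MISS  vc=[19]
2: 0x1b7 (blk 27, set 3) → L1-HIT  vc=[19]
3: 0x135 (blk 19, set 3) → VC-HIT  vc=[27]
4: 0x137 (blk 19, set 3) → L1-HIT  vc=[27]
5: 0x137 (blk 19, set 3) → L1-HIT  vc=[27]
6: 0x1eb (blk 30, set 2) → MISS  vc=[27]
7: 0xfb (blk 15, set 3) → MISS  vc=[27, 19]
8: 0x1b9 (blk 27, set 3) → VC-HIT  vc=[15, 19]
9: 0x1b4 (blk 27, set 3) → L1-HIT  vc=[15, 19]
10: 0x17e (blk 23, set 3) → MISS  vc=[15, 19, 27]
11: 0x1b4 (blk 27, set 3) → VC-HIT  vc=[15, 19, 23]
12: 0x138 (blk 19, set 3) → VC-HIT  vc=[15, 27, 23]
13: 0xf3 (blk 15, set 3) → VC-HIT  vc=[19, 27, 23]
14: 0x1b0 (blk 27, set 3) → VC-HIT  vc=[19, 15, 23]

VC = [19, 15, 23]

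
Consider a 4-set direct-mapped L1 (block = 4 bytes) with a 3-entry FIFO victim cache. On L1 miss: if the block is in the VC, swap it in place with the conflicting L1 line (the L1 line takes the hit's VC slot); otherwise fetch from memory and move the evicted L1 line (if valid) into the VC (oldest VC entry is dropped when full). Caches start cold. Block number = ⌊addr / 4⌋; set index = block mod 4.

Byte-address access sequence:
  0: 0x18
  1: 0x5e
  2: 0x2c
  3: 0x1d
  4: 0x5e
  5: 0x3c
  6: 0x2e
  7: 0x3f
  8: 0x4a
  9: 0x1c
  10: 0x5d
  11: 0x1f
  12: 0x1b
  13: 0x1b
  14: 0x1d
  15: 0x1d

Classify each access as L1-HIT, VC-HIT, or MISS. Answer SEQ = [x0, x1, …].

SEQ = [MISS, MISS, MISS, MISS, VC-HIT, MISS, VC-HIT, VC-HIT, MISS, MISS, VC-HIT, VC-HIT, VC-HIT, L1-HIT, L1-HIT, L1-HIT]

#0 0x18→b6/s2 MISS; vc=[]
#1 0x5e→b23/s3 MISS; vc=[]
#2 0x2c→b11/s3 MISS; vc=[23]
#3 0x1d→b7/s3 MISS; vc=[23,11]
#4 0x5e→b23/s3 VC-HIT; vc=[7,11]
#5 0x3c→b15/s3 MISS; vc=[7,11,23]
#6 0x2e→b11/s3 VC-HIT; vc=[7,15,23]
#7 0x3f→b15/s3 VC-HIT; vc=[7,11,23]
#8 0x4a→b18/s2 MISS; vc=[11,23,6]
#9 0x1c→b7/s3 MISS; vc=[23,6,15]
#10 0x5d→b23/s3 VC-HIT; vc=[7,6,15]
#11 0x1f→b7/s3 VC-HIT; vc=[23,6,15]
#12 0x1b→b6/s2 VC-HIT; vc=[23,18,15]
#13 0x1b→b6/s2 L1-HIT; vc=[23,18,15]
#14 0x1d→b7/s3 L1-HIT; vc=[23,18,15]
#15 0x1d→b7/s3 L1-HIT; vc=[23,18,15]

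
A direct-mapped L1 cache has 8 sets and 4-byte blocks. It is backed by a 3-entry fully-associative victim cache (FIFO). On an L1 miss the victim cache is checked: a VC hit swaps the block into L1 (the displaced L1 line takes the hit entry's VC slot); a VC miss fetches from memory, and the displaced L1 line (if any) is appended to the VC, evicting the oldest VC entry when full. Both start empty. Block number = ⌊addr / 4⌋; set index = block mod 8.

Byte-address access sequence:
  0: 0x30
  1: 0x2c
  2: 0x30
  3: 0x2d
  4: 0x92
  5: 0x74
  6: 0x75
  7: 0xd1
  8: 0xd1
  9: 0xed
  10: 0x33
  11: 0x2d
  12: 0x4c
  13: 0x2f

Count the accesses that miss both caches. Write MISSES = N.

MISSES = 7

  [0] addr=0x30 blk=12 s=4: MISS | VC []
  [1] addr=0x2c blk=11 s=3: MISS | VC []
  [2] addr=0x30 blk=12 s=4: L1-HIT | VC []
  [3] addr=0x2d blk=11 s=3: L1-HIT | VC []
  [4] addr=0x92 blk=36 s=4: MISS | VC [12]
  [5] addr=0x74 blk=29 s=5: MISS | VC [12]
  [6] addr=0x75 blk=29 s=5: L1-HIT | VC [12]
  [7] addr=0xd1 blk=52 s=4: MISS | VC [12, 36]
  [8] addr=0xd1 blk=52 s=4: L1-HIT | VC [12, 36]
  [9] addr=0xed blk=59 s=3: MISS | VC [12, 36, 11]
  [10] addr=0x33 blk=12 s=4: VC-HIT | VC [52, 36, 11]
  [11] addr=0x2d blk=11 s=3: VC-HIT | VC [52, 36, 59]
  [12] addr=0x4c blk=19 s=3: MISS | VC [36, 59, 11]
  [13] addr=0x2f blk=11 s=3: VC-HIT | VC [36, 59, 19]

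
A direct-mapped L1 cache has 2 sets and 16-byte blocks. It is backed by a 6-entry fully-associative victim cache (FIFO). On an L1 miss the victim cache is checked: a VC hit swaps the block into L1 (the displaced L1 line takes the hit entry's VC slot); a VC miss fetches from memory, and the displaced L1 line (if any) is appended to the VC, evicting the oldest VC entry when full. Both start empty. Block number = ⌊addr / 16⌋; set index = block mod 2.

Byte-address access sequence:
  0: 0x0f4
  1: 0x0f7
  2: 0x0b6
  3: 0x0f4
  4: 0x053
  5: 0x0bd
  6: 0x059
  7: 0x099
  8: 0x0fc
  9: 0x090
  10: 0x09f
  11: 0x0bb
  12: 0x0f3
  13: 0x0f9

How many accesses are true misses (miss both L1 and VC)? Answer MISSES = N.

MISSES = 4

  [0] addr=0xf4 blk=15 s=1: MISS | VC []
  [1] addr=0xf7 blk=15 s=1: L1-HIT | VC []
  [2] addr=0xb6 blk=11 s=1: MISS | VC [15]
  [3] addr=0xf4 blk=15 s=1: VC-HIT | VC [11]
  [4] addr=0x53 blk=5 s=1: MISS | VC [11, 15]
  [5] addr=0xbd blk=11 s=1: VC-HIT | VC [5, 15]
  [6] addr=0x59 blk=5 s=1: VC-HIT | VC [11, 15]
  [7] addr=0x99 blk=9 s=1: MISS | VC [11, 15, 5]
  [8] addr=0xfc blk=15 s=1: VC-HIT | VC [11, 9, 5]
  [9] addr=0x90 blk=9 s=1: VC-HIT | VC [11, 15, 5]
  [10] addr=0x9f blk=9 s=1: L1-HIT | VC [11, 15, 5]
  [11] addr=0xbb blk=11 s=1: VC-HIT | VC [9, 15, 5]
  [12] addr=0xf3 blk=15 s=1: VC-HIT | VC [9, 11, 5]
  [13] addr=0xf9 blk=15 s=1: L1-HIT | VC [9, 11, 5]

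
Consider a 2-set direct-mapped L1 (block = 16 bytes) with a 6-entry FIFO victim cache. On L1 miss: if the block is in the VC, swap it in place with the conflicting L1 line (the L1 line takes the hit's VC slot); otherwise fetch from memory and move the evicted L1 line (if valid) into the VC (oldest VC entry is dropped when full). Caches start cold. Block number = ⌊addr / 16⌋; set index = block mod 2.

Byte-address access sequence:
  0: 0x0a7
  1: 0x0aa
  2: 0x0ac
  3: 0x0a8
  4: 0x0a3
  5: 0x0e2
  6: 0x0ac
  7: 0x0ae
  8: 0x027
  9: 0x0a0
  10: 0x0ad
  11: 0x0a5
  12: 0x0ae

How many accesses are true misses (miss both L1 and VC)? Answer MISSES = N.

  [0] addr=0xa7 blk=10 s=0: MISS | VC []
  [1] addr=0xaa blk=10 s=0: L1-HIT | VC []
  [2] addr=0xac blk=10 s=0: L1-HIT | VC []
  [3] addr=0xa8 blk=10 s=0: L1-HIT | VC []
  [4] addr=0xa3 blk=10 s=0: L1-HIT | VC []
  [5] addr=0xe2 blk=14 s=0: MISS | VC [10]
  [6] addr=0xac blk=10 s=0: VC-HIT | VC [14]
  [7] addr=0xae blk=10 s=0: L1-HIT | VC [14]
  [8] addr=0x27 blk=2 s=0: MISS | VC [14, 10]
  [9] addr=0xa0 blk=10 s=0: VC-HIT | VC [14, 2]
  [10] addr=0xad blk=10 s=0: L1-HIT | VC [14, 2]
  [11] addr=0xa5 blk=10 s=0: L1-HIT | VC [14, 2]
  [12] addr=0xae blk=10 s=0: L1-HIT | VC [14, 2]

MISSES = 3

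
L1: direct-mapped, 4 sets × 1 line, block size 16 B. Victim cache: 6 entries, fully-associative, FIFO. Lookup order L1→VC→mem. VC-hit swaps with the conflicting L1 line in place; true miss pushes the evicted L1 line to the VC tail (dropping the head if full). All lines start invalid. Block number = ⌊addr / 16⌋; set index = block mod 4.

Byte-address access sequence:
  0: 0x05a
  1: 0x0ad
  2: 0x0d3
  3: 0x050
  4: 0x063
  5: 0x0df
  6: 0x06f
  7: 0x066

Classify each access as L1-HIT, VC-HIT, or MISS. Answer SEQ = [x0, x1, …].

SEQ = [MISS, MISS, MISS, VC-HIT, MISS, VC-HIT, L1-HIT, L1-HIT]

#0 0x5a→b5/s1 MISS; vc=[]
#1 0xad→b10/s2 MISS; vc=[]
#2 0xd3→b13/s1 MISS; vc=[5]
#3 0x50→b5/s1 VC-HIT; vc=[13]
#4 0x63→b6/s2 MISS; vc=[13,10]
#5 0xdf→b13/s1 VC-HIT; vc=[5,10]
#6 0x6f→b6/s2 L1-HIT; vc=[5,10]
#7 0x66→b6/s2 L1-HIT; vc=[5,10]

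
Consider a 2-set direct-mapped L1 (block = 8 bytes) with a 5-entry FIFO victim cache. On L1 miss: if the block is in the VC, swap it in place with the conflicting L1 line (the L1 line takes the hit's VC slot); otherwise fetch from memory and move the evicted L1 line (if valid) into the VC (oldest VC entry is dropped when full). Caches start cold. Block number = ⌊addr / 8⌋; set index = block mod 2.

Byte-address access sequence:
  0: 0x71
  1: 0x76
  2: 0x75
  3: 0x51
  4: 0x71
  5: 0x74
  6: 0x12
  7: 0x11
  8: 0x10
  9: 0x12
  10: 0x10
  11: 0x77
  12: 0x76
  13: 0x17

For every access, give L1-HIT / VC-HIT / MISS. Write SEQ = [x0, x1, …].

SEQ = [MISS, L1-HIT, L1-HIT, MISS, VC-HIT, L1-HIT, MISS, L1-HIT, L1-HIT, L1-HIT, L1-HIT, VC-HIT, L1-HIT, VC-HIT]

#0 0x71→b14/s0 MISS; vc=[]
#1 0x76→b14/s0 L1-HIT; vc=[]
#2 0x75→b14/s0 L1-HIT; vc=[]
#3 0x51→b10/s0 MISS; vc=[14]
#4 0x71→b14/s0 VC-HIT; vc=[10]
#5 0x74→b14/s0 L1-HIT; vc=[10]
#6 0x12→b2/s0 MISS; vc=[10,14]
#7 0x11→b2/s0 L1-HIT; vc=[10,14]
#8 0x10→b2/s0 L1-HIT; vc=[10,14]
#9 0x12→b2/s0 L1-HIT; vc=[10,14]
#10 0x10→b2/s0 L1-HIT; vc=[10,14]
#11 0x77→b14/s0 VC-HIT; vc=[10,2]
#12 0x76→b14/s0 L1-HIT; vc=[10,2]
#13 0x17→b2/s0 VC-HIT; vc=[10,14]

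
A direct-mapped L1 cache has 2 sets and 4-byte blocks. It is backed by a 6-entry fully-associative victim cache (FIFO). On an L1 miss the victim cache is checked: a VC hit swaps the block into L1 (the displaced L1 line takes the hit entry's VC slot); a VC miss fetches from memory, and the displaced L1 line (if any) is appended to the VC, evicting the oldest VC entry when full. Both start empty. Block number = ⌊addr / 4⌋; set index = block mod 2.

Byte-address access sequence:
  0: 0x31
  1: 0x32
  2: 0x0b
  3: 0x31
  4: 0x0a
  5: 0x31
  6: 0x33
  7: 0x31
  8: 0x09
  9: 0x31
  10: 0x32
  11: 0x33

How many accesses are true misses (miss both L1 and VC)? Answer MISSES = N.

MISSES = 2

  [0] addr=0x31 blk=12 s=0: MISS | VC []
  [1] addr=0x32 blk=12 s=0: L1-HIT | VC []
  [2] addr=0xb blk=2 s=0: MISS | VC [12]
  [3] addr=0x31 blk=12 s=0: VC-HIT | VC [2]
  [4] addr=0xa blk=2 s=0: VC-HIT | VC [12]
  [5] addr=0x31 blk=12 s=0: VC-HIT | VC [2]
  [6] addr=0x33 blk=12 s=0: L1-HIT | VC [2]
  [7] addr=0x31 blk=12 s=0: L1-HIT | VC [2]
  [8] addr=0x9 blk=2 s=0: VC-HIT | VC [12]
  [9] addr=0x31 blk=12 s=0: VC-HIT | VC [2]
  [10] addr=0x32 blk=12 s=0: L1-HIT | VC [2]
  [11] addr=0x33 blk=12 s=0: L1-HIT | VC [2]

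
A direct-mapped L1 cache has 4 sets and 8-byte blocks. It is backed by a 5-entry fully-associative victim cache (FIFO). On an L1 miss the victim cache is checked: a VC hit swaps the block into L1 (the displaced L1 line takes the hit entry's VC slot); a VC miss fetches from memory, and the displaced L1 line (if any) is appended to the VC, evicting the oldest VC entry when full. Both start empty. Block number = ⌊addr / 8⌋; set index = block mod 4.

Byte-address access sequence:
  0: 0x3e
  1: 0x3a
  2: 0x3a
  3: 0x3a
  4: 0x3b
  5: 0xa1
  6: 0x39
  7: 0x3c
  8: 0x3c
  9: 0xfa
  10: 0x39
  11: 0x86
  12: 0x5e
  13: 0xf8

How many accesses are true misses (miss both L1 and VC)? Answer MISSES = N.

0: 0x3e (blk 7, set 3) → MISS  vc=[]
1: 0x3a (blk 7, set 3) → L1-HIT  vc=[]
2: 0x3a (blk 7, set 3) → L1-HIT  vc=[]
3: 0x3a (blk 7, set 3) → L1-HIT  vc=[]
4: 0x3b (blk 7, set 3) → L1-HIT  vc=[]
5: 0xa1 (blk 20, set 0) → MISS  vc=[]
6: 0x39 (blk 7, set 3) → L1-HIT  vc=[]
7: 0x3c (blk 7, set 3) → L1-HIT  vc=[]
8: 0x3c (blk 7, set 3) → L1-HIT  vc=[]
9: 0xfa (blk 31, set 3) → MISS  vc=[7]
10: 0x39 (blk 7, set 3) → VC-HIT  vc=[31]
11: 0x86 (blk 16, set 0) → MISS  vc=[31, 20]
12: 0x5e (blk 11, set 3) → MISS  vc=[31, 20, 7]
13: 0xf8 (blk 31, set 3) → VC-HIT  vc=[11, 20, 7]

MISSES = 5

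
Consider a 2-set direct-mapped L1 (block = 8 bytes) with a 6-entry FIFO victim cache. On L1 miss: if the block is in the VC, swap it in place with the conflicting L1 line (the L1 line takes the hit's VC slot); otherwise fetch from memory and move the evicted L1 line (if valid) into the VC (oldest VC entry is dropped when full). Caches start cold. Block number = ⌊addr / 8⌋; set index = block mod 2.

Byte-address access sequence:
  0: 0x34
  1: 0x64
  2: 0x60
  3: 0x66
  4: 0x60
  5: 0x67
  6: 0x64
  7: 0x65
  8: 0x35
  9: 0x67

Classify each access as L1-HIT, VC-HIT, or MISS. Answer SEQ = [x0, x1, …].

SEQ = [MISS, MISS, L1-HIT, L1-HIT, L1-HIT, L1-HIT, L1-HIT, L1-HIT, VC-HIT, VC-HIT]

0: 0x34 (blk 6, set 0) → MISS  vc=[]
1: 0x64 (blk 12, set 0) → MISS  vc=[6]
2: 0x60 (blk 12, set 0) → L1-HIT  vc=[6]
3: 0x66 (blk 12, set 0) → L1-HIT  vc=[6]
4: 0x60 (blk 12, set 0) → L1-HIT  vc=[6]
5: 0x67 (blk 12, set 0) → L1-HIT  vc=[6]
6: 0x64 (blk 12, set 0) → L1-HIT  vc=[6]
7: 0x65 (blk 12, set 0) → L1-HIT  vc=[6]
8: 0x35 (blk 6, set 0) → VC-HIT  vc=[12]
9: 0x67 (blk 12, set 0) → VC-HIT  vc=[6]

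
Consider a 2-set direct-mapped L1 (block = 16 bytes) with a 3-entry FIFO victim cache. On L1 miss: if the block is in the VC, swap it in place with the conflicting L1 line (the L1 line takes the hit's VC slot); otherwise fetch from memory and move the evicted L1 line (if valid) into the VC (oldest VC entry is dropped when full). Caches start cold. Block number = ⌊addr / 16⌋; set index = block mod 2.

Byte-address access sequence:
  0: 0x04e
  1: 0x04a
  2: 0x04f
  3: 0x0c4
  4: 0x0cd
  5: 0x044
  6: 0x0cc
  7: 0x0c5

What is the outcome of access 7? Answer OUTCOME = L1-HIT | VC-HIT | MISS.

#0 0x4e→b4/s0 MISS; vc=[]
#1 0x4a→b4/s0 L1-HIT; vc=[]
#2 0x4f→b4/s0 L1-HIT; vc=[]
#3 0xc4→b12/s0 MISS; vc=[4]
#4 0xcd→b12/s0 L1-HIT; vc=[4]
#5 0x44→b4/s0 VC-HIT; vc=[12]
#6 0xcc→b12/s0 VC-HIT; vc=[4]
#7 0xc5→b12/s0 L1-HIT; vc=[4]

OUTCOME = L1-HIT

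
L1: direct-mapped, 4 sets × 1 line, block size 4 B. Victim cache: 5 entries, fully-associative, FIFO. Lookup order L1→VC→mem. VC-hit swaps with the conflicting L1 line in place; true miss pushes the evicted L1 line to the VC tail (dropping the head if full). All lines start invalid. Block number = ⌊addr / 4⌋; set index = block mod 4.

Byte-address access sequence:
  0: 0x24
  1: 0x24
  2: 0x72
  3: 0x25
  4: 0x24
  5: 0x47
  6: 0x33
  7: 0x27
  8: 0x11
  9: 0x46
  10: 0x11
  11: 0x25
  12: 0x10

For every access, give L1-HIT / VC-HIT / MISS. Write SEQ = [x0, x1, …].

SEQ = [MISS, L1-HIT, MISS, L1-HIT, L1-HIT, MISS, MISS, VC-HIT, MISS, VC-HIT, L1-HIT, VC-HIT, L1-HIT]

0: 0x24 (blk 9, set 1) → MISS  vc=[]
1: 0x24 (blk 9, set 1) → L1-HIT  vc=[]
2: 0x72 (blk 28, set 0) → MISS  vc=[]
3: 0x25 (blk 9, set 1) → L1-HIT  vc=[]
4: 0x24 (blk 9, set 1) → L1-HIT  vc=[]
5: 0x47 (blk 17, set 1) → MISS  vc=[9]
6: 0x33 (blk 12, set 0) → MISS  vc=[9, 28]
7: 0x27 (blk 9, set 1) → VC-HIT  vc=[17, 28]
8: 0x11 (blk 4, set 0) → MISS  vc=[17, 28, 12]
9: 0x46 (blk 17, set 1) → VC-HIT  vc=[9, 28, 12]
10: 0x11 (blk 4, set 0) → L1-HIT  vc=[9, 28, 12]
11: 0x25 (blk 9, set 1) → VC-HIT  vc=[17, 28, 12]
12: 0x10 (blk 4, set 0) → L1-HIT  vc=[17, 28, 12]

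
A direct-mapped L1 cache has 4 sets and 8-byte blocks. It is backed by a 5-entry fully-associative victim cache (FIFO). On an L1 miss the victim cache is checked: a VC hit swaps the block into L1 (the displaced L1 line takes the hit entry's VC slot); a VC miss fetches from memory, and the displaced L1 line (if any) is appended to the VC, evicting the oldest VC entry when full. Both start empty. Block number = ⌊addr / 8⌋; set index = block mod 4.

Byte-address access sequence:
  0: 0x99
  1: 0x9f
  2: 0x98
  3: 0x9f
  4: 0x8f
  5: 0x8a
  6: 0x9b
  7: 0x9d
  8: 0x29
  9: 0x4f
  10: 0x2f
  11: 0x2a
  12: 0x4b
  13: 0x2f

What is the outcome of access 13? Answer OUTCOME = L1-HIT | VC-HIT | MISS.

#0 0x99→b19/s3 MISS; vc=[]
#1 0x9f→b19/s3 L1-HIT; vc=[]
#2 0x98→b19/s3 L1-HIT; vc=[]
#3 0x9f→b19/s3 L1-HIT; vc=[]
#4 0x8f→b17/s1 MISS; vc=[]
#5 0x8a→b17/s1 L1-HIT; vc=[]
#6 0x9b→b19/s3 L1-HIT; vc=[]
#7 0x9d→b19/s3 L1-HIT; vc=[]
#8 0x29→b5/s1 MISS; vc=[17]
#9 0x4f→b9/s1 MISS; vc=[17,5]
#10 0x2f→b5/s1 VC-HIT; vc=[17,9]
#11 0x2a→b5/s1 L1-HIT; vc=[17,9]
#12 0x4b→b9/s1 VC-HIT; vc=[17,5]
#13 0x2f→b5/s1 VC-HIT; vc=[17,9]

OUTCOME = VC-HIT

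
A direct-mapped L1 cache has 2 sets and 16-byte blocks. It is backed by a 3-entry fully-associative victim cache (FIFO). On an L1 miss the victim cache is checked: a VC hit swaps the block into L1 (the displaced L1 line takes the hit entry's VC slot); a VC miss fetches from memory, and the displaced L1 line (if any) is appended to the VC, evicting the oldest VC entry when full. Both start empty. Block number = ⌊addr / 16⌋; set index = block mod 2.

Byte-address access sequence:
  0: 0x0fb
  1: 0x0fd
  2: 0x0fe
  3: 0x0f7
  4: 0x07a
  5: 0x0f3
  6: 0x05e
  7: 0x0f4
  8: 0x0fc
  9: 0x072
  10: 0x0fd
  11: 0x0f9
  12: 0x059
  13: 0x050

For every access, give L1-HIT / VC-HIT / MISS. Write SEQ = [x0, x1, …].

SEQ = [MISS, L1-HIT, L1-HIT, L1-HIT, MISS, VC-HIT, MISS, VC-HIT, L1-HIT, VC-HIT, VC-HIT, L1-HIT, VC-HIT, L1-HIT]

  [0] addr=0xfb blk=15 s=1: MISS | VC []
  [1] addr=0xfd blk=15 s=1: L1-HIT | VC []
  [2] addr=0xfe blk=15 s=1: L1-HIT | VC []
  [3] addr=0xf7 blk=15 s=1: L1-HIT | VC []
  [4] addr=0x7a blk=7 s=1: MISS | VC [15]
  [5] addr=0xf3 blk=15 s=1: VC-HIT | VC [7]
  [6] addr=0x5e blk=5 s=1: MISS | VC [7, 15]
  [7] addr=0xf4 blk=15 s=1: VC-HIT | VC [7, 5]
  [8] addr=0xfc blk=15 s=1: L1-HIT | VC [7, 5]
  [9] addr=0x72 blk=7 s=1: VC-HIT | VC [15, 5]
  [10] addr=0xfd blk=15 s=1: VC-HIT | VC [7, 5]
  [11] addr=0xf9 blk=15 s=1: L1-HIT | VC [7, 5]
  [12] addr=0x59 blk=5 s=1: VC-HIT | VC [7, 15]
  [13] addr=0x50 blk=5 s=1: L1-HIT | VC [7, 15]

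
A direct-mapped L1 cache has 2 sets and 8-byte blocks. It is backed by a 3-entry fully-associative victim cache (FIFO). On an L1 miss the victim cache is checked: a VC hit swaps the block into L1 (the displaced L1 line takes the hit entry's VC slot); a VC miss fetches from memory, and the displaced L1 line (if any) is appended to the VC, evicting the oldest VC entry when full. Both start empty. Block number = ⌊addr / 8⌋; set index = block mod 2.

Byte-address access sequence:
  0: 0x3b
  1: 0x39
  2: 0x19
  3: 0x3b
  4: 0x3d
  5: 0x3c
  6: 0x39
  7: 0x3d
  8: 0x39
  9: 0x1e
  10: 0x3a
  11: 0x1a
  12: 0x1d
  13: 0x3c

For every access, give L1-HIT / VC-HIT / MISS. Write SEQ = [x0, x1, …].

  [0] addr=0x3b blk=7 s=1: MISS | VC []
  [1] addr=0x39 blk=7 s=1: L1-HIT | VC []
  [2] addr=0x19 blk=3 s=1: MISS | VC [7]
  [3] addr=0x3b blk=7 s=1: VC-HIT | VC [3]
  [4] addr=0x3d blk=7 s=1: L1-HIT | VC [3]
  [5] addr=0x3c blk=7 s=1: L1-HIT | VC [3]
  [6] addr=0x39 blk=7 s=1: L1-HIT | VC [3]
  [7] addr=0x3d blk=7 s=1: L1-HIT | VC [3]
  [8] addr=0x39 blk=7 s=1: L1-HIT | VC [3]
  [9] addr=0x1e blk=3 s=1: VC-HIT | VC [7]
  [10] addr=0x3a blk=7 s=1: VC-HIT | VC [3]
  [11] addr=0x1a blk=3 s=1: VC-HIT | VC [7]
  [12] addr=0x1d blk=3 s=1: L1-HIT | VC [7]
  [13] addr=0x3c blk=7 s=1: VC-HIT | VC [3]

SEQ = [MISS, L1-HIT, MISS, VC-HIT, L1-HIT, L1-HIT, L1-HIT, L1-HIT, L1-HIT, VC-HIT, VC-HIT, VC-HIT, L1-HIT, VC-HIT]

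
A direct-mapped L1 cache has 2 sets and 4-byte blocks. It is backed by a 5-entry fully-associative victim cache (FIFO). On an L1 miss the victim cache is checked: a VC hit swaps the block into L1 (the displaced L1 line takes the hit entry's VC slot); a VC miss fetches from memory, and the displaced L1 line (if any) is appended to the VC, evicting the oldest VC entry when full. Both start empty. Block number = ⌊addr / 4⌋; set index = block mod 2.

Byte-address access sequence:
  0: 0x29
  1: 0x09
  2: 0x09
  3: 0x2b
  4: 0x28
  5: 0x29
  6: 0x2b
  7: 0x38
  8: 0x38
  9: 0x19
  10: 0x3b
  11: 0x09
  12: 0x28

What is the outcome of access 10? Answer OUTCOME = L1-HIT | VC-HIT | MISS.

OUTCOME = VC-HIT

  [0] addr=0x29 blk=10 s=0: MISS | VC []
  [1] addr=0x9 blk=2 s=0: MISS | VC [10]
  [2] addr=0x9 blk=2 s=0: L1-HIT | VC [10]
  [3] addr=0x2b blk=10 s=0: VC-HIT | VC [2]
  [4] addr=0x28 blk=10 s=0: L1-HIT | VC [2]
  [5] addr=0x29 blk=10 s=0: L1-HIT | VC [2]
  [6] addr=0x2b blk=10 s=0: L1-HIT | VC [2]
  [7] addr=0x38 blk=14 s=0: MISS | VC [2, 10]
  [8] addr=0x38 blk=14 s=0: L1-HIT | VC [2, 10]
  [9] addr=0x19 blk=6 s=0: MISS | VC [2, 10, 14]
  [10] addr=0x3b blk=14 s=0: VC-HIT | VC [2, 10, 6]
  [11] addr=0x9 blk=2 s=0: VC-HIT | VC [14, 10, 6]
  [12] addr=0x28 blk=10 s=0: VC-HIT | VC [14, 2, 6]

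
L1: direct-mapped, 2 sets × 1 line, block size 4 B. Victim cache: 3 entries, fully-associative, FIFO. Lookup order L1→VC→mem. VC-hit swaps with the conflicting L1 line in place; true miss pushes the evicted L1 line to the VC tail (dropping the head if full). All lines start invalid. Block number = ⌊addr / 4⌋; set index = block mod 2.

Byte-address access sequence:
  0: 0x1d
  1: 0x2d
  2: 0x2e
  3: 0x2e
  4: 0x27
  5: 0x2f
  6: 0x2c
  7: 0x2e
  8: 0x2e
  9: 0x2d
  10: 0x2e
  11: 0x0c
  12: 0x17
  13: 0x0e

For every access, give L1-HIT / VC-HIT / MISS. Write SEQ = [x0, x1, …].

  [0] addr=0x1d blk=7 s=1: MISS | VC []
  [1] addr=0x2d blk=11 s=1: MISS | VC [7]
  [2] addr=0x2e blk=11 s=1: L1-HIT | VC [7]
  [3] addr=0x2e blk=11 s=1: L1-HIT | VC [7]
  [4] addr=0x27 blk=9 s=1: MISS | VC [7, 11]
  [5] addr=0x2f blk=11 s=1: VC-HIT | VC [7, 9]
  [6] addr=0x2c blk=11 s=1: L1-HIT | VC [7, 9]
  [7] addr=0x2e blk=11 s=1: L1-HIT | VC [7, 9]
  [8] addr=0x2e blk=11 s=1: L1-HIT | VC [7, 9]
  [9] addr=0x2d blk=11 s=1: L1-HIT | VC [7, 9]
  [10] addr=0x2e blk=11 s=1: L1-HIT | VC [7, 9]
  [11] addr=0xc blk=3 s=1: MISS | VC [7, 9, 11]
  [12] addr=0x17 blk=5 s=1: MISS | VC [9, 11, 3]
  [13] addr=0xe blk=3 s=1: VC-HIT | VC [9, 11, 5]

SEQ = [MISS, MISS, L1-HIT, L1-HIT, MISS, VC-HIT, L1-HIT, L1-HIT, L1-HIT, L1-HIT, L1-HIT, MISS, MISS, VC-HIT]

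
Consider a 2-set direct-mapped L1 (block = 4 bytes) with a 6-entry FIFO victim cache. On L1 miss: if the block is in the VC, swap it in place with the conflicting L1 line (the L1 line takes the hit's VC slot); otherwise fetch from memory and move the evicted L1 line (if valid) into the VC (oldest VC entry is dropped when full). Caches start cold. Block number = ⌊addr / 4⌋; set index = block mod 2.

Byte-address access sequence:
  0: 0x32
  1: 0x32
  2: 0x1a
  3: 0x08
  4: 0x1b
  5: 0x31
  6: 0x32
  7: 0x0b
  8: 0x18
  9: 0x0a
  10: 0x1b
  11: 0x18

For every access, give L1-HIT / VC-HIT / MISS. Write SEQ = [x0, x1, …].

  [0] addr=0x32 blk=12 s=0: MISS | VC []
  [1] addr=0x32 blk=12 s=0: L1-HIT | VC []
  [2] addr=0x1a blk=6 s=0: MISS | VC [12]
  [3] addr=0x8 blk=2 s=0: MISS | VC [12, 6]
  [4] addr=0x1b blk=6 s=0: VC-HIT | VC [12, 2]
  [5] addr=0x31 blk=12 s=0: VC-HIT | VC [6, 2]
  [6] addr=0x32 blk=12 s=0: L1-HIT | VC [6, 2]
  [7] addr=0xb blk=2 s=0: VC-HIT | VC [6, 12]
  [8] addr=0x18 blk=6 s=0: VC-HIT | VC [2, 12]
  [9] addr=0xa blk=2 s=0: VC-HIT | VC [6, 12]
  [10] addr=0x1b blk=6 s=0: VC-HIT | VC [2, 12]
  [11] addr=0x18 blk=6 s=0: L1-HIT | VC [2, 12]

SEQ = [MISS, L1-HIT, MISS, MISS, VC-HIT, VC-HIT, L1-HIT, VC-HIT, VC-HIT, VC-HIT, VC-HIT, L1-HIT]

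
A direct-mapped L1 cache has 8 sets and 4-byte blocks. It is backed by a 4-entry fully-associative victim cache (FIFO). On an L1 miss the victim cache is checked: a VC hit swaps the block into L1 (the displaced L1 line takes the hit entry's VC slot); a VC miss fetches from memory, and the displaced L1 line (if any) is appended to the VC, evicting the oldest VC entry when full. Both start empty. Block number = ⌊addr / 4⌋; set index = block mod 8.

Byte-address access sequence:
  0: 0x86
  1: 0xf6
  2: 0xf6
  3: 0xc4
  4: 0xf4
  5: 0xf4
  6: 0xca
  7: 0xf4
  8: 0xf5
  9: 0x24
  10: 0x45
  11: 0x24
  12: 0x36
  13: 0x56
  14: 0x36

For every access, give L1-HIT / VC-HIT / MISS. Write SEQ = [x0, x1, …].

0: 0x86 (blk 33, set 1) → MISS  vc=[]
1: 0xf6 (blk 61, set 5) → MISS  vc=[]
2: 0xf6 (blk 61, set 5) → L1-HIT  vc=[]
3: 0xc4 (blk 49, set 1) → MISS  vc=[33]
4: 0xf4 (blk 61, set 5) → L1-HIT  vc=[33]
5: 0xf4 (blk 61, set 5) → L1-HIT  vc=[33]
6: 0xca (blk 50, set 2) → MISS  vc=[33]
7: 0xf4 (blk 61, set 5) → L1-HIT  vc=[33]
8: 0xf5 (blk 61, set 5) → L1-HIT  vc=[33]
9: 0x24 (blk 9, set 1) → MISS  vc=[33, 49]
10: 0x45 (blk 17, set 1) → MISS  vc=[33, 49, 9]
11: 0x24 (blk 9, set 1) → VC-HIT  vc=[33, 49, 17]
12: 0x36 (blk 13, set 5) → MISS  vc=[33, 49, 17, 61]
13: 0x56 (blk 21, set 5) → MISS  vc=[49, 17, 61, 13]
14: 0x36 (blk 13, set 5) → VC-HIT  vc=[49, 17, 61, 21]

SEQ = [MISS, MISS, L1-HIT, MISS, L1-HIT, L1-HIT, MISS, L1-HIT, L1-HIT, MISS, MISS, VC-HIT, MISS, MISS, VC-HIT]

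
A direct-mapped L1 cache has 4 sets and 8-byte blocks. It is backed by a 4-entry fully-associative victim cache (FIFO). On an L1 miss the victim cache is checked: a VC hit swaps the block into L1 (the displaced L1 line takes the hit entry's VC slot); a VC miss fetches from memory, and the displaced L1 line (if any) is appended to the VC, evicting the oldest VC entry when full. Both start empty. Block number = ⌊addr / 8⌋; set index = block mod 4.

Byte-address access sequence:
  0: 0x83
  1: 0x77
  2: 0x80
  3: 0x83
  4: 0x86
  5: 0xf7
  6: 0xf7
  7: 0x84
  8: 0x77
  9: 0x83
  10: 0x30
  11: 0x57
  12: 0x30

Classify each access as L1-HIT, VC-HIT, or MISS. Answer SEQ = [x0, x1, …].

SEQ = [MISS, MISS, L1-HIT, L1-HIT, L1-HIT, MISS, L1-HIT, L1-HIT, VC-HIT, L1-HIT, MISS, MISS, VC-HIT]

0: 0x83 (blk 16, set 0) → MISS  vc=[]
1: 0x77 (blk 14, set 2) → MISS  vc=[]
2: 0x80 (blk 16, set 0) → L1-HIT  vc=[]
3: 0x83 (blk 16, set 0) → L1-HIT  vc=[]
4: 0x86 (blk 16, set 0) → L1-HIT  vc=[]
5: 0xf7 (blk 30, set 2) → MISS  vc=[14]
6: 0xf7 (blk 30, set 2) → L1-HIT  vc=[14]
7: 0x84 (blk 16, set 0) → L1-HIT  vc=[14]
8: 0x77 (blk 14, set 2) → VC-HIT  vc=[30]
9: 0x83 (blk 16, set 0) → L1-HIT  vc=[30]
10: 0x30 (blk 6, set 2) → MISS  vc=[30, 14]
11: 0x57 (blk 10, set 2) → MISS  vc=[30, 14, 6]
12: 0x30 (blk 6, set 2) → VC-HIT  vc=[30, 14, 10]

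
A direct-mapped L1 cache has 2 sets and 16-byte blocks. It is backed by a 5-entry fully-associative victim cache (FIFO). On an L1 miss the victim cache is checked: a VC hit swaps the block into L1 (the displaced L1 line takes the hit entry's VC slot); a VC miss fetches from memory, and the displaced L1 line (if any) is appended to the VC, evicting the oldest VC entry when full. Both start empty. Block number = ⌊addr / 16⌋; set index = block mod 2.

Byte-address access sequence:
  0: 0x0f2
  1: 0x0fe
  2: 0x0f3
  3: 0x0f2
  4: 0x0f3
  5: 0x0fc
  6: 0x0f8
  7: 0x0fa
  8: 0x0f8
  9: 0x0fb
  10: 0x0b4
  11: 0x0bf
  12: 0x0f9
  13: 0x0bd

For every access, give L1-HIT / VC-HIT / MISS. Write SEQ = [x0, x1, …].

0: 0xf2 (blk 15, set 1) → MISS  vc=[]
1: 0xfe (blk 15, set 1) → L1-HIT  vc=[]
2: 0xf3 (blk 15, set 1) → L1-HIT  vc=[]
3: 0xf2 (blk 15, set 1) → L1-HIT  vc=[]
4: 0xf3 (blk 15, set 1) → L1-HIT  vc=[]
5: 0xfc (blk 15, set 1) → L1-HIT  vc=[]
6: 0xf8 (blk 15, set 1) → L1-HIT  vc=[]
7: 0xfa (blk 15, set 1) → L1-HIT  vc=[]
8: 0xf8 (blk 15, set 1) → L1-HIT  vc=[]
9: 0xfb (blk 15, set 1) → L1-HIT  vc=[]
10: 0xb4 (blk 11, set 1) → MISS  vc=[15]
11: 0xbf (blk 11, set 1) → L1-HIT  vc=[15]
12: 0xf9 (blk 15, set 1) → VC-HIT  vc=[11]
13: 0xbd (blk 11, set 1) → VC-HIT  vc=[15]

SEQ = [MISS, L1-HIT, L1-HIT, L1-HIT, L1-HIT, L1-HIT, L1-HIT, L1-HIT, L1-HIT, L1-HIT, MISS, L1-HIT, VC-HIT, VC-HIT]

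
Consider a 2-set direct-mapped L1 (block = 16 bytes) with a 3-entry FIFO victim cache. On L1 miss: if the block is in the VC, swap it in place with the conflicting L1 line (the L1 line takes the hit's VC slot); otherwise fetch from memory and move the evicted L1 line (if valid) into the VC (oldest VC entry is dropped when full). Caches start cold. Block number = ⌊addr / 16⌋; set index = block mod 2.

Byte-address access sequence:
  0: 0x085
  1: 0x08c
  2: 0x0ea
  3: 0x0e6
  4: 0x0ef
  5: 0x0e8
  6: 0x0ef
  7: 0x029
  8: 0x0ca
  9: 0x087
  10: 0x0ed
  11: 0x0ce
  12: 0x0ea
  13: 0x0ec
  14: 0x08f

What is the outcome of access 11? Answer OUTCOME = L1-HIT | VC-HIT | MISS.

0: 0x85 (blk 8, set 0) → MISS  vc=[]
1: 0x8c (blk 8, set 0) → L1-HIT  vc=[]
2: 0xea (blk 14, set 0) → MISS  vc=[8]
3: 0xe6 (blk 14, set 0) → L1-HIT  vc=[8]
4: 0xef (blk 14, set 0) → L1-HIT  vc=[8]
5: 0xe8 (blk 14, set 0) → L1-HIT  vc=[8]
6: 0xef (blk 14, set 0) → L1-HIT  vc=[8]
7: 0x29 (blk 2, set 0) → MISS  vc=[8, 14]
8: 0xca (blk 12, set 0) → MISS  vc=[8, 14, 2]
9: 0x87 (blk 8, set 0) → VC-HIT  vc=[12, 14, 2]
10: 0xed (blk 14, set 0) → VC-HIT  vc=[12, 8, 2]
11: 0xce (blk 12, set 0) → VC-HIT  vc=[14, 8, 2]
12: 0xea (blk 14, set 0) → VC-HIT  vc=[12, 8, 2]
13: 0xec (blk 14, set 0) → L1-HIT  vc=[12, 8, 2]
14: 0x8f (blk 8, set 0) → VC-HIT  vc=[12, 14, 2]

OUTCOME = VC-HIT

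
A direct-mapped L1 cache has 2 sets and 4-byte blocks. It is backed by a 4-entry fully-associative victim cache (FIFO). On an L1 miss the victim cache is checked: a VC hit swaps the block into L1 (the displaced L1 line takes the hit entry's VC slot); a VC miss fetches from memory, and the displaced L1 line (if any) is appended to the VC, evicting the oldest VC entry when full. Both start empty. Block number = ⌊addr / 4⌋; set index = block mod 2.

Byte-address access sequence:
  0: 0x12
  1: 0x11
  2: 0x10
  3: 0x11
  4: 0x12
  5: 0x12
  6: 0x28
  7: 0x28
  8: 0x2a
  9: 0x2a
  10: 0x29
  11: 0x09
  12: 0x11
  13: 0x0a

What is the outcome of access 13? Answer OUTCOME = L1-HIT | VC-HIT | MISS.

#0 0x12→b4/s0 MISS; vc=[]
#1 0x11→b4/s0 L1-HIT; vc=[]
#2 0x10→b4/s0 L1-HIT; vc=[]
#3 0x11→b4/s0 L1-HIT; vc=[]
#4 0x12→b4/s0 L1-HIT; vc=[]
#5 0x12→b4/s0 L1-HIT; vc=[]
#6 0x28→b10/s0 MISS; vc=[4]
#7 0x28→b10/s0 L1-HIT; vc=[4]
#8 0x2a→b10/s0 L1-HIT; vc=[4]
#9 0x2a→b10/s0 L1-HIT; vc=[4]
#10 0x29→b10/s0 L1-HIT; vc=[4]
#11 0x9→b2/s0 MISS; vc=[4,10]
#12 0x11→b4/s0 VC-HIT; vc=[2,10]
#13 0xa→b2/s0 VC-HIT; vc=[4,10]

OUTCOME = VC-HIT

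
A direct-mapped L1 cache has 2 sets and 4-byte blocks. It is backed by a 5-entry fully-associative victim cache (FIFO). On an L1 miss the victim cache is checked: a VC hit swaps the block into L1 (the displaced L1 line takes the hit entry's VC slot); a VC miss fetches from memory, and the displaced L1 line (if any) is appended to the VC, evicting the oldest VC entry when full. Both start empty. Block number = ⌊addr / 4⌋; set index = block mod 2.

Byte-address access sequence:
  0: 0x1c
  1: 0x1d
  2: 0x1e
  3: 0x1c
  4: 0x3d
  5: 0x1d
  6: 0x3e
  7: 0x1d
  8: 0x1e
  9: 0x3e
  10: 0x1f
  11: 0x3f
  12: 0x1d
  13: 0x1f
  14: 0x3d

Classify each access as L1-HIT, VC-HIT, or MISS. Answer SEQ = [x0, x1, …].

SEQ = [MISS, L1-HIT, L1-HIT, L1-HIT, MISS, VC-HIT, VC-HIT, VC-HIT, L1-HIT, VC-HIT, VC-HIT, VC-HIT, VC-HIT, L1-HIT, VC-HIT]

0: 0x1c (blk 7, set 1) → MISS  vc=[]
1: 0x1d (blk 7, set 1) → L1-HIT  vc=[]
2: 0x1e (blk 7, set 1) → L1-HIT  vc=[]
3: 0x1c (blk 7, set 1) → L1-HIT  vc=[]
4: 0x3d (blk 15, set 1) → MISS  vc=[7]
5: 0x1d (blk 7, set 1) → VC-HIT  vc=[15]
6: 0x3e (blk 15, set 1) → VC-HIT  vc=[7]
7: 0x1d (blk 7, set 1) → VC-HIT  vc=[15]
8: 0x1e (blk 7, set 1) → L1-HIT  vc=[15]
9: 0x3e (blk 15, set 1) → VC-HIT  vc=[7]
10: 0x1f (blk 7, set 1) → VC-HIT  vc=[15]
11: 0x3f (blk 15, set 1) → VC-HIT  vc=[7]
12: 0x1d (blk 7, set 1) → VC-HIT  vc=[15]
13: 0x1f (blk 7, set 1) → L1-HIT  vc=[15]
14: 0x3d (blk 15, set 1) → VC-HIT  vc=[7]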